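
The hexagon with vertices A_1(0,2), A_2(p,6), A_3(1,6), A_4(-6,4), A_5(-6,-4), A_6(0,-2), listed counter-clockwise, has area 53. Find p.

The doubled signed area Σ (x_i y_{i+1} − x_{i+1} y_i) is linear in p.
With p=0 it equals 94; the coefficient of p is 4 (from the two edges through A_2).
So 4·p + 94 = 2·53 = 106 ⇒ p = 3.

3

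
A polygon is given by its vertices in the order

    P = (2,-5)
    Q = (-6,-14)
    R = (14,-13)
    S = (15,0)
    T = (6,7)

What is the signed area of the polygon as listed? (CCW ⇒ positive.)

Apply the surveyor's formula: 2A = Σ (x_i·y_{i+1} − x_{i+1}·y_i), indices taken mod 5.
Cross-terms: -58, 274, 195, 105, -44  ⇒  Σ = 472
Signed area = Σ/2 = 236 (positive ⇒ counter-clockwise traversal).

236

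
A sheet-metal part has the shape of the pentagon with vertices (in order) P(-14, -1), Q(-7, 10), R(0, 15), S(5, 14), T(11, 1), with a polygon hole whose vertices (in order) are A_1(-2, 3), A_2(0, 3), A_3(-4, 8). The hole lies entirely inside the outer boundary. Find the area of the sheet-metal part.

231.5

Outer boundary:
Apply the shoelace (surveyor's) formula: 2A = Σ (x_i·y_{i+1} − x_{i+1}·y_i), indices taken mod 5.
P→Q: (-14)(10) − (-7)(-1) = -147
Q→R: (-7)(15) − (0)(10) = -105
R→S: (0)(14) − (5)(15) = -75
S→T: (5)(1) − (11)(14) = -149
T→P: (11)(-1) − (-14)(1) = 3
Σ = -473
Area = |Σ|/2 = 236.5.
Hole:
Apply the shoelace formula: 2A = Σ (x_i·y_{i+1} − x_{i+1}·y_i), indices taken mod 3.
Σ = (-6) + (12) + (4) = 10
Area = |Σ|/2 = 5.
Net area = 236.5 − 5 = 231.5.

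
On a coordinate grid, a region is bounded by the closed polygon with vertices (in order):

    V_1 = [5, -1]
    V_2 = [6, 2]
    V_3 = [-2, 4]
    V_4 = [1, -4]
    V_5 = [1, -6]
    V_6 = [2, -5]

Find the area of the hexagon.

Cross-terms: 16, 28, 4, -2, 7, 23  ⇒  Σ = 76
Area = |Σ|/2 = 38.

38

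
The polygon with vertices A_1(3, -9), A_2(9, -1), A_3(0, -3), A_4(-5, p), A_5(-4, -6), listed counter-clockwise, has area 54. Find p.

-3

The doubled signed area Σ (x_i y_{i+1} − x_{i+1} y_i) is linear in p.
With p=0 it equals 120; the coefficient of p is 4 (from the two edges through A_4).
So 4·p + 120 = 2·54 = 108 ⇒ p = -3.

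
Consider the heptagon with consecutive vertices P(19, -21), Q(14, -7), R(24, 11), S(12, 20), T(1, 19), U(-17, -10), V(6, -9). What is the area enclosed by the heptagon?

805

Apply the shoelace formula: 2A = Σ (x_i·y_{i+1} − x_{i+1}·y_i), indices taken mod 7.
P→Q: (19)(-7) − (14)(-21) = 161
Q→R: (14)(11) − (24)(-7) = 322
R→S: (24)(20) − (12)(11) = 348
S→T: (12)(19) − (1)(20) = 208
T→U: (1)(-10) − (-17)(19) = 313
U→V: (-17)(-9) − (6)(-10) = 213
V→P: (6)(-21) − (19)(-9) = 45
Σ = 1610
Area = |Σ|/2 = 805.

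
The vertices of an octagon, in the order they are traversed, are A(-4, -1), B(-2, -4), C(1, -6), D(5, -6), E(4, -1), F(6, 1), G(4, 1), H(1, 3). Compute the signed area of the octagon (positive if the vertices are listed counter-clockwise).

53.5

Apply the shoelace (surveyor's) formula: 2A = Σ (x_i·y_{i+1} − x_{i+1}·y_i), indices taken mod 8.
Σ = (14) + (16) + (24) + (19) + (10) + (2) + (11) + (11) = 107
Signed area = Σ/2 = 53.5 (positive ⇒ counter-clockwise traversal).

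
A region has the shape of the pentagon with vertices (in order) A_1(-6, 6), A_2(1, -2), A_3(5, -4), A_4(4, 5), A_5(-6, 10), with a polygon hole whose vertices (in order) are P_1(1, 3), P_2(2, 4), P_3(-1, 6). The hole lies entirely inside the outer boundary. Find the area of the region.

71

Outer boundary:
Cross-terms: 6, 6, 41, 70, 24  ⇒  Σ = 147
Area = |Σ|/2 = 73.5.
Hole:
P_1→P_2: (1)(4) − (2)(3) = -2
P_2→P_3: (2)(6) − (-1)(4) = 16
P_3→P_1: (-1)(3) − (1)(6) = -9
Σ = 5
Area = |Σ|/2 = 2.5.
Net area = 73.5 − 2.5 = 71.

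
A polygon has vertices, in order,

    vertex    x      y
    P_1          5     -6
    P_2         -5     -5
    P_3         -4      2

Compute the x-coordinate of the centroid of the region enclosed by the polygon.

-4/3

Apply the surveyor's formula. First the cross-terms c_i = x_i·y_{i+1} − x_{i+1}·y_i:
  -55, -30, 14  ⇒  2A = -71, A = -35.5.
Then Σ (x_i + x_{i+1})·c_i = 284, so x̄ = 284 / (6·(-35.5)) = -4/3.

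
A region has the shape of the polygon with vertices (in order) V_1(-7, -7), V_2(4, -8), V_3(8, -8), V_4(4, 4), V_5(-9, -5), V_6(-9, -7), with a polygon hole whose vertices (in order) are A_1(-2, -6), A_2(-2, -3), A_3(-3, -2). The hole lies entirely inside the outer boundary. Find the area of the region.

112.5

Outer boundary:
Apply the shoelace formula: 2A = Σ (x_i·y_{i+1} − x_{i+1}·y_i), indices taken mod 6.
Σ = (84) + (32) + (64) + (16) + (18) + (14) = 228
Area = |Σ|/2 = 114.
Hole:
Apply the shoelace (surveyor's) formula: 2A = Σ (x_i·y_{i+1} − x_{i+1}·y_i), indices taken mod 3.
Cross-terms: -6, -5, 14  ⇒  Σ = 3
Area = |Σ|/2 = 1.5.
Net area = 114 − 1.5 = 112.5.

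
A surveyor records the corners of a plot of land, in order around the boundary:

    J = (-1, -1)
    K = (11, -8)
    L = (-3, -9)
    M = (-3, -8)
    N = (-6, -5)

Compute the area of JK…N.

69.5

J→K: (-1)(-8) − (11)(-1) = 19
K→L: (11)(-9) − (-3)(-8) = -123
L→M: (-3)(-8) − (-3)(-9) = -3
M→N: (-3)(-5) − (-6)(-8) = -33
N→J: (-6)(-1) − (-1)(-5) = 1
Σ = -139
Area = |Σ|/2 = 69.5.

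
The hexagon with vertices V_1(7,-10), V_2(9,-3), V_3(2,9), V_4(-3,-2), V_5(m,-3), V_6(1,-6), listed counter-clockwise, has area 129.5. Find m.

Write out the shoelace sum; only the two edges meeting at V_5 involve m:
2·Area = [((-3)·(-3) − m·(-2)) + (m·(-6) − 1·(-3))] + 211
       = -4·m + 223 = 259
⇒ m = -9.

-9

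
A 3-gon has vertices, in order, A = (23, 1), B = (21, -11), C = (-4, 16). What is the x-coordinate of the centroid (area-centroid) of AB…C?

Apply the shoelace formula. First the cross-terms c_i = x_i·y_{i+1} − x_{i+1}·y_i:
  -274, 292, -372  ⇒  2A = -354, A = -177.
Then Σ (x_i + x_{i+1})·c_i = -14160, so x̄ = -14160 / (6·(-177)) = 40/3.

40/3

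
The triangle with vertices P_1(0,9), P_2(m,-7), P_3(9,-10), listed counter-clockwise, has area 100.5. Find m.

-3

Write out the shoelace sum; only the two edges meeting at P_2 involve m:
2·Area = [(0·(-7) − m·9) + (m·(-10) − 9·(-7))] + 81
       = -19·m + 144 = 201
⇒ m = -3.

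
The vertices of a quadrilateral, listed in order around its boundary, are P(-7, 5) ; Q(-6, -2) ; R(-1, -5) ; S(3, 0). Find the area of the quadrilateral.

51

Apply Gauss's area formula: 2A = Σ (x_i·y_{i+1} − x_{i+1}·y_i), indices taken mod 4.
Σ = (44) + (28) + (15) + (15) = 102
Area = |Σ|/2 = 51.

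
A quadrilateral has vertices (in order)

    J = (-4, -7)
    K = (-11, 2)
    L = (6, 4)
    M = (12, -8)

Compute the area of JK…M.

Apply the shoelace (surveyor's) formula: 2A = Σ (x_i·y_{i+1} − x_{i+1}·y_i), indices taken mod 4.
Σ = (-85) + (-56) + (-96) + (-116) = -353
Area = |Σ|/2 = 176.5.

176.5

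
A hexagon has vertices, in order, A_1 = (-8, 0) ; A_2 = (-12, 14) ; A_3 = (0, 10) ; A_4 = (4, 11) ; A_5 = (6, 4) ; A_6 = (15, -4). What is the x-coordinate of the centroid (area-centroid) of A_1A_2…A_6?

Apply the surveyor's formula. First the cross-terms c_i = x_i·y_{i+1} − x_{i+1}·y_i:
  -112, -120, -40, -50, -84, -32  ⇒  2A = -438, A = -219.
Then Σ (x_i + x_{i+1})·c_i = 1032, so x̄ = 1032 / (6·(-219)) = -172/219.

-172/219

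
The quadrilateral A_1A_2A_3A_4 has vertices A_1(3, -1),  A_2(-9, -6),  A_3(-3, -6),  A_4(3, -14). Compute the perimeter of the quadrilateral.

42

|A_1A_2| = √((-12)² + (-5)²) = √169 = 13
|A_2A_3| = √((6)² + (0)²) = √36 = 6
|A_3A_4| = √((6)² + (-8)²) = √100 = 10
|A_4A_1| = √((0)² + (13)²) = √169 = 13
Perimeter = 13 + 6 + 10 + 13 = 42.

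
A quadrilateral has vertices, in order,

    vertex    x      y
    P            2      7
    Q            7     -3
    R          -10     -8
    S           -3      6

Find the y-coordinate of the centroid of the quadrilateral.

-155/258

Apply the shoelace formula. First the cross-terms c_i = x_i·y_{i+1} − x_{i+1}·y_i:
  -55, -86, -84, -33  ⇒  2A = -258, A = -129.
Then Σ (y_i + y_{i+1})·c_i = 465, so ȳ = 465 / (6·(-129)) = -155/258.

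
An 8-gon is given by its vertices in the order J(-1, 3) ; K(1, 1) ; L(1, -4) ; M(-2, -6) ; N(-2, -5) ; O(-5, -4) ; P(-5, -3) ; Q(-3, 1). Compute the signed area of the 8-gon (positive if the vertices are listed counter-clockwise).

J→K: (-1)(1) − (1)(3) = -4
K→L: (1)(-4) − (1)(1) = -5
L→M: (1)(-6) − (-2)(-4) = -14
M→N: (-2)(-5) − (-2)(-6) = -2
N→O: (-2)(-4) − (-5)(-5) = -17
O→P: (-5)(-3) − (-5)(-4) = -5
P→Q: (-5)(1) − (-3)(-3) = -14
Q→J: (-3)(3) − (-1)(1) = -8
Σ = -69
Signed area = Σ/2 = -34.5 (negative ⇒ clockwise traversal).

-34.5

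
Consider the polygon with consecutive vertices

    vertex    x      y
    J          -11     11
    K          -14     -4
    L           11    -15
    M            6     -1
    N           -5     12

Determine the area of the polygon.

Cross-terms: 198, 254, 79, 67, 77  ⇒  Σ = 675
Area = |Σ|/2 = 337.5.

337.5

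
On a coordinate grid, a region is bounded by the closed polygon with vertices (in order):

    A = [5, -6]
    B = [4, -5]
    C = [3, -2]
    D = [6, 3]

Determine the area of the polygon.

12

Apply the shoelace (surveyor's) formula: 2A = Σ (x_i·y_{i+1} − x_{i+1}·y_i), indices taken mod 4.
Σ = (-1) + (7) + (21) + (-51) = -24
Area = |Σ|/2 = 12.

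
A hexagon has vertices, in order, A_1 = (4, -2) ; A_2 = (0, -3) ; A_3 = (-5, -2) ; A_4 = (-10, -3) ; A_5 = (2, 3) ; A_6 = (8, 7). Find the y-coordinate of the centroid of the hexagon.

Apply the shoelace (surveyor's) formula. First the cross-terms c_i = x_i·y_{i+1} − x_{i+1}·y_i:
  -12, -15, -5, -24, -10, -44  ⇒  2A = -110, A = -55.
Then Σ (y_i + y_{i+1})·c_i = -160, so ȳ = -160 / (6·(-55)) = 16/33.

16/33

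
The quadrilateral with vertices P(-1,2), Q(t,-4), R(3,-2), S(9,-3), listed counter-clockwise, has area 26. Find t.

-3

Write out the shoelace sum; only the two edges meeting at Q involve t:
2·Area = [((-1)·(-4) − t·2) + (t·(-2) − 3·(-4))] + 24
       = -4·t + 40 = 52
⇒ t = -3.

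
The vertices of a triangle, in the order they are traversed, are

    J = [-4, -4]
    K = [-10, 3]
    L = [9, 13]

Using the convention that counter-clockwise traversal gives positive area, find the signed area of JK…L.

-96.5

Σ = (-52) + (-157) + (16) = -193
Signed area = Σ/2 = -96.5 (negative ⇒ clockwise traversal).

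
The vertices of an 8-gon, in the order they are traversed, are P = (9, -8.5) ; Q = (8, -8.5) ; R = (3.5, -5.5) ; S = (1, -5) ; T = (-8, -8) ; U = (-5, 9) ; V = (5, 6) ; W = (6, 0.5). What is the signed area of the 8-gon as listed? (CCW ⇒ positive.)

Σ = (-8.5) + (-14.25) + (-12) + (-48) + (-112) + (-75) + (-33.5) + (-55.5) = -358.75
Signed area = Σ/2 = -179.375 (negative ⇒ clockwise traversal).

-179.375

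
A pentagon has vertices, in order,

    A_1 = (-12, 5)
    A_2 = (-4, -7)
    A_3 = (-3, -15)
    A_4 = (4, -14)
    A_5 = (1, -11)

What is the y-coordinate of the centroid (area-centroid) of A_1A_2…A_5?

-314/33

Apply the shoelace formula. First the cross-terms c_i = x_i·y_{i+1} − x_{i+1}·y_i:
  104, 39, 102, -30, -127  ⇒  2A = 88, A = 44.
Then Σ (y_i + y_{i+1})·c_i = -2512, so ȳ = -2512 / (6·44) = -314/33.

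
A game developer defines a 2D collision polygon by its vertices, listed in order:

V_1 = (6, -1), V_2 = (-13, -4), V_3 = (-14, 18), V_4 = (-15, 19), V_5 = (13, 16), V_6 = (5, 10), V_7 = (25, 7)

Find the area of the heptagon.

Apply the surveyor's formula: 2A = Σ (x_i·y_{i+1} − x_{i+1}·y_i), indices taken mod 7.
Cross-terms: -37, -290, 4, -487, 50, -215, -67  ⇒  Σ = -1042
Area = |Σ|/2 = 521.

521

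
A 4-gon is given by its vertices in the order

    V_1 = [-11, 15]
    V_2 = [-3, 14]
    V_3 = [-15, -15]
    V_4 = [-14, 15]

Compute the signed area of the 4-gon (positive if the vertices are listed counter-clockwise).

V_1→V_2: (-11)(14) − (-3)(15) = -109
V_2→V_3: (-3)(-15) − (-15)(14) = 255
V_3→V_4: (-15)(15) − (-14)(-15) = -435
V_4→V_1: (-14)(15) − (-11)(15) = -45
Σ = -334
Signed area = Σ/2 = -167 (negative ⇒ clockwise traversal).

-167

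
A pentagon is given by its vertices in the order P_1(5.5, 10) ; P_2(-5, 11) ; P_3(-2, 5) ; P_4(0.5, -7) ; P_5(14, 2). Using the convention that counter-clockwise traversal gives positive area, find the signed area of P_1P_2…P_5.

Apply the shoelace formula: 2A = Σ (x_i·y_{i+1} − x_{i+1}·y_i), indices taken mod 5.
P_1→P_2: (5.5)(11) − (-5)(10) = 110.5
P_2→P_3: (-5)(5) − (-2)(11) = -3
P_3→P_4: (-2)(-7) − (0.5)(5) = 11.5
P_4→P_5: (0.5)(2) − (14)(-7) = 99
P_5→P_1: (14)(10) − (5.5)(2) = 129
Σ = 347
Signed area = Σ/2 = 173.5 (positive ⇒ counter-clockwise traversal).

173.5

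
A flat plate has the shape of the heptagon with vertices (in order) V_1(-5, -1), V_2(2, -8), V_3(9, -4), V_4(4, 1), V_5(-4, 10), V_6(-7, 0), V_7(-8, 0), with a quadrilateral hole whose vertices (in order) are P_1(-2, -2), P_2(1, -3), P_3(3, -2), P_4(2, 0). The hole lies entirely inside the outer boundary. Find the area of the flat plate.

Outer boundary:
V_1→V_2: (-5)(-8) − (2)(-1) = 42
V_2→V_3: (2)(-4) − (9)(-8) = 64
V_3→V_4: (9)(1) − (4)(-4) = 25
V_4→V_5: (4)(10) − (-4)(1) = 44
V_5→V_6: (-4)(0) − (-7)(10) = 70
V_6→V_7: (-7)(0) − (-8)(0) = 0
V_7→V_1: (-8)(-1) − (-5)(0) = 8
Σ = 253
Area = |Σ|/2 = 126.5.
Hole:
Σ = (8) + (7) + (4) + (-4) = 15
Area = |Σ|/2 = 7.5.
Net area = 126.5 − 7.5 = 119.

119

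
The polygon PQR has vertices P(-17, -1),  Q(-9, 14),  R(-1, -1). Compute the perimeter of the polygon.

50

|PQ| = √((8)² + (15)²) = √289 = 17
|QR| = √((8)² + (-15)²) = √289 = 17
|RP| = √((-16)² + (0)²) = √256 = 16
Perimeter = 17 + 17 + 16 = 50.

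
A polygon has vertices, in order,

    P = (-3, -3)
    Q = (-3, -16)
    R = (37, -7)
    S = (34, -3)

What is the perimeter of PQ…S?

96

|PQ| = √((0)² + (-13)²) = √169 = 13
|QR| = √((40)² + (9)²) = √1681 = 41
|RS| = √((-3)² + (4)²) = √25 = 5
|SP| = √((-37)² + (0)²) = √1369 = 37
Perimeter = 13 + 41 + 5 + 37 = 96.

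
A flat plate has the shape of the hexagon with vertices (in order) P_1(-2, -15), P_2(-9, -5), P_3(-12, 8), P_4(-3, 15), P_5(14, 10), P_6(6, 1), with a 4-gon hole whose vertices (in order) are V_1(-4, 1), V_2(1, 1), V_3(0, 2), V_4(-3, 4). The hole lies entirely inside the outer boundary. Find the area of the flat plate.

Outer boundary:
Apply the shoelace (surveyor's) formula: 2A = Σ (x_i·y_{i+1} − x_{i+1}·y_i), indices taken mod 6.
Σ = (-125) + (-132) + (-156) + (-240) + (-46) + (-88) = -787
Area = |Σ|/2 = 393.5.
Hole:
Apply Gauss's area formula: 2A = Σ (x_i·y_{i+1} − x_{i+1}·y_i), indices taken mod 4.
Cross-terms: -5, 2, 6, 13  ⇒  Σ = 16
Area = |Σ|/2 = 8.
Net area = 393.5 − 8 = 385.5.

385.5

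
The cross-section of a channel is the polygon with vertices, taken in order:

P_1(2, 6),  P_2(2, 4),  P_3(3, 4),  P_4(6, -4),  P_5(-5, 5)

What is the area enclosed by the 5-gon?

37

Σ = (-4) + (-4) + (-36) + (10) + (-40) = -74
Area = |Σ|/2 = 37.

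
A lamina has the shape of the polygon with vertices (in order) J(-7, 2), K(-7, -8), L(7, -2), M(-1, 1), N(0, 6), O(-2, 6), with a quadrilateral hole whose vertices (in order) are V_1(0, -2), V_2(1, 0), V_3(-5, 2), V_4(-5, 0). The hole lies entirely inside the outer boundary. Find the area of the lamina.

Outer boundary:
Apply the surveyor's formula: 2A = Σ (x_i·y_{i+1} − x_{i+1}·y_i), indices taken mod 6.
Cross-terms: 70, 70, 5, -6, 12, 38  ⇒  Σ = 189
Area = |Σ|/2 = 94.5.
Hole:
Apply the surveyor's formula: 2A = Σ (x_i·y_{i+1} − x_{i+1}·y_i), indices taken mod 4.
Cross-terms: 2, 2, 10, 10  ⇒  Σ = 24
Area = |Σ|/2 = 12.
Net area = 94.5 − 12 = 82.5.

82.5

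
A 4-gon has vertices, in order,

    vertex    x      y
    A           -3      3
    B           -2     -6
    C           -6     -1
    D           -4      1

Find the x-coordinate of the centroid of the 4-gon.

-105/29

Apply the surveyor's formula. First the cross-terms c_i = x_i·y_{i+1} − x_{i+1}·y_i:
  24, -34, -10, -9  ⇒  2A = -29, A = -14.5.
Then Σ (x_i + x_{i+1})·c_i = 315, so x̄ = 315 / (6·(-14.5)) = -105/29.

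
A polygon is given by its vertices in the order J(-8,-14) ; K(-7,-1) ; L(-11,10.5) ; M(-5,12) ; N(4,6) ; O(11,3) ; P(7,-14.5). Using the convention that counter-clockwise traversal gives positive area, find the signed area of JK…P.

-390.25

Σ = (-90) + (-84.5) + (-79.5) + (-78) + (-54) + (-180.5) + (-214) = -780.5
Signed area = Σ/2 = -390.25 (negative ⇒ clockwise traversal).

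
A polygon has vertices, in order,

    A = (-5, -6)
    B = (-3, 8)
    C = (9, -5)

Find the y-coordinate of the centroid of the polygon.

-1

Apply the shoelace (surveyor's) formula. First the cross-terms c_i = x_i·y_{i+1} − x_{i+1}·y_i:
  -58, -57, -79  ⇒  2A = -194, A = -97.
Then Σ (y_i + y_{i+1})·c_i = 582, so ȳ = 582 / (6·(-97)) = -1.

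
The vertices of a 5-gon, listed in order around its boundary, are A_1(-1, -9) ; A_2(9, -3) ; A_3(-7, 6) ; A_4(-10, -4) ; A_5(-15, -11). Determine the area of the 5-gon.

189.5

Apply the shoelace formula: 2A = Σ (x_i·y_{i+1} − x_{i+1}·y_i), indices taken mod 5.
Σ = (84) + (33) + (88) + (50) + (124) = 379
Area = |Σ|/2 = 189.5.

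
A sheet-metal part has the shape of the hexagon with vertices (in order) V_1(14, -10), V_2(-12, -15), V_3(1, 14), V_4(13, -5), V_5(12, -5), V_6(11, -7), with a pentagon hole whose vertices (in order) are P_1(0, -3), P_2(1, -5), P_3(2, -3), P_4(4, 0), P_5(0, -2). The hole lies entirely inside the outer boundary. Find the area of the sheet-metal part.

351

Outer boundary:
Σ = (-330) + (-153) + (-187) + (-5) + (-29) + (-12) = -716
Area = |Σ|/2 = 358.
Hole:
Apply the shoelace formula: 2A = Σ (x_i·y_{i+1} − x_{i+1}·y_i), indices taken mod 5.
P_1→P_2: (0)(-5) − (1)(-3) = 3
P_2→P_3: (1)(-3) − (2)(-5) = 7
P_3→P_4: (2)(0) − (4)(-3) = 12
P_4→P_5: (4)(-2) − (0)(0) = -8
P_5→P_1: (0)(-3) − (0)(-2) = 0
Σ = 14
Area = |Σ|/2 = 7.
Net area = 358 − 7 = 351.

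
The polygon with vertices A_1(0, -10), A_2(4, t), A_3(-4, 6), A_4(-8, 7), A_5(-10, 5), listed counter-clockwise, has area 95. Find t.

The doubled signed area Σ (x_i y_{i+1} − x_{i+1} y_i) is linear in t.
With t=0 it equals 214; the coefficient of t is 4 (from the two edges through A_2).
So 4·t + 214 = 2·95 = 190 ⇒ t = -6.

-6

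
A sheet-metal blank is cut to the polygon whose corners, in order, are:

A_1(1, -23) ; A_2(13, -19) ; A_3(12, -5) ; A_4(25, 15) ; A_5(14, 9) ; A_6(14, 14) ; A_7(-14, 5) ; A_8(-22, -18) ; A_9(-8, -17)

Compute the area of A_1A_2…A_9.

Σ = (280) + (163) + (305) + (15) + (70) + (266) + (362) + (230) + (201) = 1892
Area = |Σ|/2 = 946.

946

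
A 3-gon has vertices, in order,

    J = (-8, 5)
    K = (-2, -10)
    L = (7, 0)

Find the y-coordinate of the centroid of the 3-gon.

-5/3

Apply the shoelace (surveyor's) formula. First the cross-terms c_i = x_i·y_{i+1} − x_{i+1}·y_i:
  90, 70, 35  ⇒  2A = 195, A = 97.5.
Then Σ (y_i + y_{i+1})·c_i = -975, so ȳ = -975 / (6·97.5) = -5/3.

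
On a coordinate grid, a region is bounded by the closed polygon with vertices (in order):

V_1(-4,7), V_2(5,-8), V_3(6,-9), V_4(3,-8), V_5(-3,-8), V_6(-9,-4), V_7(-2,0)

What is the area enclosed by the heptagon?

Σ = (-3) + (3) + (-21) + (-48) + (-60) + (-8) + (-14) = -151
Area = |Σ|/2 = 75.5.

75.5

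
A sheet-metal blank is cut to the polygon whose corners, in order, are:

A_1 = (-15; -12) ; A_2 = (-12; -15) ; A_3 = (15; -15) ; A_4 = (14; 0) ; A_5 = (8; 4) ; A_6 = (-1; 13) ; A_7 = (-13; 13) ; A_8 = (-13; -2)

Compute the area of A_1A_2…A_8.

668.5

Apply the shoelace formula: 2A = Σ (x_i·y_{i+1} − x_{i+1}·y_i), indices taken mod 8.
A_1→A_2: (-15)(-15) − (-12)(-12) = 81
A_2→A_3: (-12)(-15) − (15)(-15) = 405
A_3→A_4: (15)(0) − (14)(-15) = 210
A_4→A_5: (14)(4) − (8)(0) = 56
A_5→A_6: (8)(13) − (-1)(4) = 108
A_6→A_7: (-1)(13) − (-13)(13) = 156
A_7→A_8: (-13)(-2) − (-13)(13) = 195
A_8→A_1: (-13)(-12) − (-15)(-2) = 126
Σ = 1337
Area = |Σ|/2 = 668.5.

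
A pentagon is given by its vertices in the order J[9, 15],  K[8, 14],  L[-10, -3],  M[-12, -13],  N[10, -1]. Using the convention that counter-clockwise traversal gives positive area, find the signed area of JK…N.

258.5

Apply the surveyor's formula: 2A = Σ (x_i·y_{i+1} − x_{i+1}·y_i), indices taken mod 5.
Σ = (6) + (116) + (94) + (142) + (159) = 517
Signed area = Σ/2 = 258.5 (positive ⇒ counter-clockwise traversal).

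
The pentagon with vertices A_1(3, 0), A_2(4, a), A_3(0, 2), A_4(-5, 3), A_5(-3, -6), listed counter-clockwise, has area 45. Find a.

5

The doubled signed area Σ (x_i y_{i+1} − x_{i+1} y_i) is linear in a.
With a=0 it equals 75; the coefficient of a is 3 (from the two edges through A_2).
So 3·a + 75 = 2·45 = 90 ⇒ a = 5.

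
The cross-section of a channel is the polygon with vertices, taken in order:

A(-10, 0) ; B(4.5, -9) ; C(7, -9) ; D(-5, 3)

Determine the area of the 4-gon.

59.25

Apply the surveyor's formula: 2A = Σ (x_i·y_{i+1} − x_{i+1}·y_i), indices taken mod 4.
Cross-terms: 90, 22.5, -24, 30  ⇒  Σ = 118.5
Area = |Σ|/2 = 59.25.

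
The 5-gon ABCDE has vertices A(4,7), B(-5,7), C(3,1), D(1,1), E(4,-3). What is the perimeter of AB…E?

|AB| = √((-9)² + (0)²) = √81 = 9
|BC| = √((8)² + (-6)²) = √100 = 10
|CD| = √((-2)² + (0)²) = √4 = 2
|DE| = √((3)² + (-4)²) = √25 = 5
|EA| = √((0)² + (10)²) = √100 = 10
Perimeter = 9 + 10 + 2 + 5 + 10 = 36.

36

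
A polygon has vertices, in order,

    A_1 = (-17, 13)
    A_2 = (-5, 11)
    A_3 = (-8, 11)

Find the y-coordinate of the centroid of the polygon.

35/3

Apply the shoelace formula. First the cross-terms c_i = x_i·y_{i+1} − x_{i+1}·y_i:
  -122, 33, 83  ⇒  2A = -6, A = -3.
Then Σ (y_i + y_{i+1})·c_i = -210, so ȳ = -210 / (6·(-3)) = 35/3.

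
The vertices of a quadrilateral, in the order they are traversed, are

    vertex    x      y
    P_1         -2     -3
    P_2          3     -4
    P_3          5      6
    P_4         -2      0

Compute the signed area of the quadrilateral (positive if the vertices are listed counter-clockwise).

36.5

Apply Gauss's area formula: 2A = Σ (x_i·y_{i+1} − x_{i+1}·y_i), indices taken mod 4.
Σ = (17) + (38) + (12) + (6) = 73
Signed area = Σ/2 = 36.5 (positive ⇒ counter-clockwise traversal).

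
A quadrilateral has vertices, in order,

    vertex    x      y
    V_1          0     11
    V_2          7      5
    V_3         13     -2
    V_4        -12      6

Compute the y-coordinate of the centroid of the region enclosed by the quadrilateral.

Apply the surveyor's formula. First the cross-terms c_i = x_i·y_{i+1} − x_{i+1}·y_i:
  -77, -79, 54, -132  ⇒  2A = -234, A = -117.
Then Σ (y_i + y_{i+1})·c_i = -3497, so ȳ = -3497 / (6·(-117)) = 269/54.

269/54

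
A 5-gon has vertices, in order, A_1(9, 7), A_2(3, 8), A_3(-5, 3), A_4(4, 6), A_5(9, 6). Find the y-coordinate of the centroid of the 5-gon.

Apply the surveyor's formula. First the cross-terms c_i = x_i·y_{i+1} − x_{i+1}·y_i:
  51, 49, -42, -30, 9  ⇒  2A = 37, A = 18.5.
Then Σ (y_i + y_{i+1})·c_i = 683, so ȳ = 683 / (6·18.5) = 683/111.

683/111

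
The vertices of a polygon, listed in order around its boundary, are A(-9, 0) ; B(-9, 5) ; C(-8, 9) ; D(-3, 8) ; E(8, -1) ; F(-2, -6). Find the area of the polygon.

Cross-terms: -45, -41, -37, -61, -50, -54  ⇒  Σ = -288
Area = |Σ|/2 = 144.

144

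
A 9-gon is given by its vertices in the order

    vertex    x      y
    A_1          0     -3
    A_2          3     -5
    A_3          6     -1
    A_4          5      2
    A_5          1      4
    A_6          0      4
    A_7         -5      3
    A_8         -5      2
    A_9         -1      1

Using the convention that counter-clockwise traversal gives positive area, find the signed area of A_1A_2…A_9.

50

Apply the shoelace formula: 2A = Σ (x_i·y_{i+1} − x_{i+1}·y_i), indices taken mod 9.
Σ = (9) + (27) + (17) + (18) + (4) + (20) + (5) + (-3) + (3) = 100
Signed area = Σ/2 = 50 (positive ⇒ counter-clockwise traversal).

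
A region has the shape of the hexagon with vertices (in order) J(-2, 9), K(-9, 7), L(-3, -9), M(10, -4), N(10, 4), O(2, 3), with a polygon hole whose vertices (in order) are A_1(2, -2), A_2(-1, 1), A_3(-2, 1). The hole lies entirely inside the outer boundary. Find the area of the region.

Outer boundary:
Apply the shoelace (surveyor's) formula: 2A = Σ (x_i·y_{i+1} − x_{i+1}·y_i), indices taken mod 6.
Σ = (67) + (102) + (102) + (80) + (22) + (24) = 397
Area = |Σ|/2 = 198.5.
Hole:
Cross-terms: 0, 1, 2  ⇒  Σ = 3
Area = |Σ|/2 = 1.5.
Net area = 198.5 − 1.5 = 197.

197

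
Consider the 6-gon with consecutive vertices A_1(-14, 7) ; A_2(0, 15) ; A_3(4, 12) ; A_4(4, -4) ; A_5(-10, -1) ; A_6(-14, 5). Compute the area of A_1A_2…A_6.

Apply Gauss's area formula: 2A = Σ (x_i·y_{i+1} − x_{i+1}·y_i), indices taken mod 6.
Σ = (-210) + (-60) + (-64) + (-44) + (-64) + (-28) = -470
Area = |Σ|/2 = 235.

235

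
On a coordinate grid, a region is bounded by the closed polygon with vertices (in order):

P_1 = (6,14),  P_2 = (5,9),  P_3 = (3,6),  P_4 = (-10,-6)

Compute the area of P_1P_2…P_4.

Cross-terms: -16, 3, 42, -104  ⇒  Σ = -75
Area = |Σ|/2 = 37.5.

37.5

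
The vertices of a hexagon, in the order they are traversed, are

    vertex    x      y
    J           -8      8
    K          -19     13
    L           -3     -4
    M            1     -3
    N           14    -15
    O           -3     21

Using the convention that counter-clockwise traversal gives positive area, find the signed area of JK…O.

298

Apply the surveyor's formula: 2A = Σ (x_i·y_{i+1} − x_{i+1}·y_i), indices taken mod 6.
Σ = (48) + (115) + (13) + (27) + (249) + (144) = 596
Signed area = Σ/2 = 298 (positive ⇒ counter-clockwise traversal).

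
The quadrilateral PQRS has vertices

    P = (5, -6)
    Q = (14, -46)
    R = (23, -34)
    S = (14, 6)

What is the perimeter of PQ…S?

112

|PQ| = √((9)² + (-40)²) = √1681 = 41
|QR| = √((9)² + (12)²) = √225 = 15
|RS| = √((-9)² + (40)²) = √1681 = 41
|SP| = √((-9)² + (-12)²) = √225 = 15
Perimeter = 41 + 15 + 41 + 15 = 112.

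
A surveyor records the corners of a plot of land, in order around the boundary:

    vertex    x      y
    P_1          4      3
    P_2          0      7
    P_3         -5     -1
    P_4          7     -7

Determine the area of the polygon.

77

Apply the shoelace (surveyor's) formula: 2A = Σ (x_i·y_{i+1} − x_{i+1}·y_i), indices taken mod 4.
P_1→P_2: (4)(7) − (0)(3) = 28
P_2→P_3: (0)(-1) − (-5)(7) = 35
P_3→P_4: (-5)(-7) − (7)(-1) = 42
P_4→P_1: (7)(3) − (4)(-7) = 49
Σ = 154
Area = |Σ|/2 = 77.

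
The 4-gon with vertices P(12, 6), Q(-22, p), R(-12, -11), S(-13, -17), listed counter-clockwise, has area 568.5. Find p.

24

Write out the shoelace sum; only the two edges meeting at Q involve p:
2·Area = [(12·p − (-22)·6) + ((-22)·(-11) − (-12)·p)] + 187
       = 24·p + 561 = 1137
⇒ p = 24.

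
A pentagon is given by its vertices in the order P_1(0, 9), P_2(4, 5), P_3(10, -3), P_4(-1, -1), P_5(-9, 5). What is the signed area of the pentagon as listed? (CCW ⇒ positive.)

-103

Apply the shoelace (surveyor's) formula: 2A = Σ (x_i·y_{i+1} − x_{i+1}·y_i), indices taken mod 5.
Σ = (-36) + (-62) + (-13) + (-14) + (-81) = -206
Signed area = Σ/2 = -103 (negative ⇒ clockwise traversal).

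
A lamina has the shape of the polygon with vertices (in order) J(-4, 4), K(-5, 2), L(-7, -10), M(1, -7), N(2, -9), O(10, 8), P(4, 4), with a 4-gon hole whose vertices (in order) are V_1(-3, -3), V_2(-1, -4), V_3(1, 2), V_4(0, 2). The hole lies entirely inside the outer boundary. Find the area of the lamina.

133.5

Outer boundary:
Cross-terms: 12, 64, 59, 5, 106, 8, 32  ⇒  Σ = 286
Area = |Σ|/2 = 143.
Hole:
Cross-terms: 9, 2, 2, 6  ⇒  Σ = 19
Area = |Σ|/2 = 9.5.
Net area = 143 − 9.5 = 133.5.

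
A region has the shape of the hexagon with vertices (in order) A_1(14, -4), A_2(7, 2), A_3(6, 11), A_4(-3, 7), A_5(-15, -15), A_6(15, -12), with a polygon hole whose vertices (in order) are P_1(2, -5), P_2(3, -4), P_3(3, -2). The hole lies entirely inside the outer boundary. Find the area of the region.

Outer boundary:
Σ = (56) + (65) + (75) + (150) + (405) + (108) = 859
Area = |Σ|/2 = 429.5.
Hole:
Apply the surveyor's formula: 2A = Σ (x_i·y_{i+1} − x_{i+1}·y_i), indices taken mod 3.
P_1→P_2: (2)(-4) − (3)(-5) = 7
P_2→P_3: (3)(-2) − (3)(-4) = 6
P_3→P_1: (3)(-5) − (2)(-2) = -11
Σ = 2
Area = |Σ|/2 = 1.
Net area = 429.5 − 1 = 428.5.

428.5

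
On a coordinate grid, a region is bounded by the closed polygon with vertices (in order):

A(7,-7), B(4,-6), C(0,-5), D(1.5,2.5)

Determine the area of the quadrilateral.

27.25

Σ = (-14) + (-20) + (7.5) + (-28) = -54.5
Area = |Σ|/2 = 27.25.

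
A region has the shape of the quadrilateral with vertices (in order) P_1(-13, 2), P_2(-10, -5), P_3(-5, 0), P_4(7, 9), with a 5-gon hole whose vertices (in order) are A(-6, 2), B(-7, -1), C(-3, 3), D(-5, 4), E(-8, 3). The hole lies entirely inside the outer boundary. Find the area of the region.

Outer boundary:
Σ = (85) + (-25) + (-45) + (131) = 146
Area = |Σ|/2 = 73.
Hole:
Apply Gauss's area formula: 2A = Σ (x_i·y_{i+1} − x_{i+1}·y_i), indices taken mod 5.
Cross-terms: 20, -24, 3, 17, 2  ⇒  Σ = 18
Area = |Σ|/2 = 9.
Net area = 73 − 9 = 64.

64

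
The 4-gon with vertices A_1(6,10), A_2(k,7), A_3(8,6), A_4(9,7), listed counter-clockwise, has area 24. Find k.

Write out the shoelace sum; only the two edges meeting at A_2 involve k:
2·Area = [(6·7 − k·10) + (k·6 − 8·7)] + 50
       = -4·k + 36 = 48
⇒ k = -3.

-3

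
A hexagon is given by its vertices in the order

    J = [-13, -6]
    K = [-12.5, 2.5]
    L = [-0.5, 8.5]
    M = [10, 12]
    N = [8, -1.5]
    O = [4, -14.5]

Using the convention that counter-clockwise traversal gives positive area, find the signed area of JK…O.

-368.5

Apply the surveyor's formula: 2A = Σ (x_i·y_{i+1} − x_{i+1}·y_i), indices taken mod 6.
Cross-terms: -107.5, -105, -91, -111, -110, -212.5  ⇒  Σ = -737
Signed area = Σ/2 = -368.5 (negative ⇒ clockwise traversal).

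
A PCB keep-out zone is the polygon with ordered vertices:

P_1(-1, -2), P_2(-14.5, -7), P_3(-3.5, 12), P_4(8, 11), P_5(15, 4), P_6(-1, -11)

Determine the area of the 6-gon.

Apply the surveyor's formula: 2A = Σ (x_i·y_{i+1} − x_{i+1}·y_i), indices taken mod 6.
P_1→P_2: (-1)(-7) − (-14.5)(-2) = -22
P_2→P_3: (-14.5)(12) − (-3.5)(-7) = -198.5
P_3→P_4: (-3.5)(11) − (8)(12) = -134.5
P_4→P_5: (8)(4) − (15)(11) = -133
P_5→P_6: (15)(-11) − (-1)(4) = -161
P_6→P_1: (-1)(-2) − (-1)(-11) = -9
Σ = -658
Area = |Σ|/2 = 329.

329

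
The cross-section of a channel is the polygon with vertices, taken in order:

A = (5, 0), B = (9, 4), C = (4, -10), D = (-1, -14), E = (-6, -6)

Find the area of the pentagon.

Σ = (20) + (-106) + (-66) + (-78) + (30) = -200
Area = |Σ|/2 = 100.

100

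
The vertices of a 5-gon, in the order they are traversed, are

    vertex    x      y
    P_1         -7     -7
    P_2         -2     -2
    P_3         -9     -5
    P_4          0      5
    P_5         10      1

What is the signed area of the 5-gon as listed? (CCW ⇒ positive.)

Apply the shoelace formula: 2A = Σ (x_i·y_{i+1} − x_{i+1}·y_i), indices taken mod 5.
Σ = (0) + (-8) + (-45) + (-50) + (-63) = -166
Signed area = Σ/2 = -83 (negative ⇒ clockwise traversal).

-83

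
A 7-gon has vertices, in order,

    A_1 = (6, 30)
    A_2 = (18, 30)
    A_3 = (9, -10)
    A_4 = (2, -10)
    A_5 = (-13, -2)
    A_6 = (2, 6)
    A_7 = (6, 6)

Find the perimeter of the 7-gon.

122

|A_1A_2| = √((12)² + (0)²) = √144 = 12
|A_2A_3| = √((-9)² + (-40)²) = √1681 = 41
|A_3A_4| = √((-7)² + (0)²) = √49 = 7
|A_4A_5| = √((-15)² + (8)²) = √289 = 17
|A_5A_6| = √((15)² + (8)²) = √289 = 17
|A_6A_7| = √((4)² + (0)²) = √16 = 4
|A_7A_1| = √((0)² + (24)²) = √576 = 24
Perimeter = 12 + 41 + 7 + 17 + 17 + 4 + 24 = 122.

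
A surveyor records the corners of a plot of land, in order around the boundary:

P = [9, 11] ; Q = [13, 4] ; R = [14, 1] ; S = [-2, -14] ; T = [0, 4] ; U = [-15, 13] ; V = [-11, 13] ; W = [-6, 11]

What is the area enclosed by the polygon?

Apply the shoelace (surveyor's) formula: 2A = Σ (x_i·y_{i+1} − x_{i+1}·y_i), indices taken mod 8.
Σ = (-107) + (-43) + (-194) + (-8) + (60) + (-52) + (-43) + (-165) = -552
Area = |Σ|/2 = 276.

276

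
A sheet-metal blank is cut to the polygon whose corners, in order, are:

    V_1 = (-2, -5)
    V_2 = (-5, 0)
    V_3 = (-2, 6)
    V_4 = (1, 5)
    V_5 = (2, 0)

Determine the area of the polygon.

45.5

Apply the shoelace (surveyor's) formula: 2A = Σ (x_i·y_{i+1} − x_{i+1}·y_i), indices taken mod 5.
Σ = (-25) + (-30) + (-16) + (-10) + (-10) = -91
Area = |Σ|/2 = 45.5.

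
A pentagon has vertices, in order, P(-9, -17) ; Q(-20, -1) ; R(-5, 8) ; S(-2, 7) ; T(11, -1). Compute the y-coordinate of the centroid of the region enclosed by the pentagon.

-422/131

Apply Gauss's area formula. First the cross-terms c_i = x_i·y_{i+1} − x_{i+1}·y_i:
  -331, -165, -19, -75, -196  ⇒  2A = -786, A = -393.
Then Σ (y_i + y_{i+1})·c_i = 7596, so ȳ = 7596 / (6·(-393)) = -422/131.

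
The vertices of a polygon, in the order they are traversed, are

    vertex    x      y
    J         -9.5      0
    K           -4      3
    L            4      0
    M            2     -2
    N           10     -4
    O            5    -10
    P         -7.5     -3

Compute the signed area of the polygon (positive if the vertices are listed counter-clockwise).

-117.5

Cross-terms: -28.5, -12, -8, 12, -80, -90, -28.5  ⇒  Σ = -235
Signed area = Σ/2 = -117.5 (negative ⇒ clockwise traversal).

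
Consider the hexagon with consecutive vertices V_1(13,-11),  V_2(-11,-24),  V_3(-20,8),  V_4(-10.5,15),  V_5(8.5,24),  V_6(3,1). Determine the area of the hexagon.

853

Apply the shoelace formula: 2A = Σ (x_i·y_{i+1} − x_{i+1}·y_i), indices taken mod 6.
Σ = (-433) + (-568) + (-216) + (-379.5) + (-63.5) + (-46) = -1706
Area = |Σ|/2 = 853.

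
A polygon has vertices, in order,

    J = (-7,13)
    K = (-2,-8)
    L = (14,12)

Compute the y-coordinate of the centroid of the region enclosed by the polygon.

Apply the shoelace formula. First the cross-terms c_i = x_i·y_{i+1} − x_{i+1}·y_i:
  82, 88, 266  ⇒  2A = 436, A = 218.
Then Σ (y_i + y_{i+1})·c_i = 7412, so ȳ = 7412 / (6·218) = 17/3.

17/3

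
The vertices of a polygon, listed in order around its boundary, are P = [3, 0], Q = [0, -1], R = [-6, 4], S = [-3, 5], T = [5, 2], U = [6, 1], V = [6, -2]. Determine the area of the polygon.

38.5

Apply the shoelace (surveyor's) formula: 2A = Σ (x_i·y_{i+1} − x_{i+1}·y_i), indices taken mod 7.
P→Q: (3)(-1) − (0)(0) = -3
Q→R: (0)(4) − (-6)(-1) = -6
R→S: (-6)(5) − (-3)(4) = -18
S→T: (-3)(2) − (5)(5) = -31
T→U: (5)(1) − (6)(2) = -7
U→V: (6)(-2) − (6)(1) = -18
V→P: (6)(0) − (3)(-2) = 6
Σ = -77
Area = |Σ|/2 = 38.5.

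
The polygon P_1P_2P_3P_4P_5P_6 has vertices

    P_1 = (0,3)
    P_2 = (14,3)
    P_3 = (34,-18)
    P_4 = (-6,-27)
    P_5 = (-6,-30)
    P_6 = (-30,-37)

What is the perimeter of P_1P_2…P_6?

|P_1P_2| = √((14)² + (0)²) = √196 = 14
|P_2P_3| = √((20)² + (-21)²) = √841 = 29
|P_3P_4| = √((-40)² + (-9)²) = √1681 = 41
|P_4P_5| = √((0)² + (-3)²) = √9 = 3
|P_5P_6| = √((-24)² + (-7)²) = √625 = 25
|P_6P_1| = √((30)² + (40)²) = √2500 = 50
Perimeter = 14 + 29 + 41 + 3 + 25 + 50 = 162.

162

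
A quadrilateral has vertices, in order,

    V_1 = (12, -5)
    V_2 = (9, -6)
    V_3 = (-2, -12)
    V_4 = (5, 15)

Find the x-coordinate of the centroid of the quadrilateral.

343/69

Apply the shoelace formula. First the cross-terms c_i = x_i·y_{i+1} − x_{i+1}·y_i:
  -27, -120, 30, -205  ⇒  2A = -322, A = -161.
Then Σ (x_i + x_{i+1})·c_i = -4802, so x̄ = -4802 / (6·(-161)) = 343/69.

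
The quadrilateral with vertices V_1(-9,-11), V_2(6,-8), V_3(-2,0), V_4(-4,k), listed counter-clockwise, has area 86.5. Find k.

Write out the shoelace sum; only the two edges meeting at V_4 involve k:
2·Area = [((-2)·k − (-4)·0) + ((-4)·(-11) − (-9)·k)] + 122
       = 7·k + 166 = 173
⇒ k = 1.

1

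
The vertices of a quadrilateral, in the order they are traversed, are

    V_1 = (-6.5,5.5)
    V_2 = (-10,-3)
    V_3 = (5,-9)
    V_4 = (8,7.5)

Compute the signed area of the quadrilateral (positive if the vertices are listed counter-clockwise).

190.875

Apply the shoelace formula: 2A = Σ (x_i·y_{i+1} − x_{i+1}·y_i), indices taken mod 4.
Σ = (74.5) + (105) + (109.5) + (92.75) = 381.75
Signed area = Σ/2 = 190.875 (positive ⇒ counter-clockwise traversal).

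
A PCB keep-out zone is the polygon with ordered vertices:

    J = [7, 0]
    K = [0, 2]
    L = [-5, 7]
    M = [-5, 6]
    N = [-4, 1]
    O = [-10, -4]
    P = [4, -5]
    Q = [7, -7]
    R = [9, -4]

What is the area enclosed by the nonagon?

J→K: (7)(2) − (0)(0) = 14
K→L: (0)(7) − (-5)(2) = 10
L→M: (-5)(6) − (-5)(7) = 5
M→N: (-5)(1) − (-4)(6) = 19
N→O: (-4)(-4) − (-10)(1) = 26
O→P: (-10)(-5) − (4)(-4) = 66
P→Q: (4)(-7) − (7)(-5) = 7
Q→R: (7)(-4) − (9)(-7) = 35
R→J: (9)(0) − (7)(-4) = 28
Σ = 210
Area = |Σ|/2 = 105.

105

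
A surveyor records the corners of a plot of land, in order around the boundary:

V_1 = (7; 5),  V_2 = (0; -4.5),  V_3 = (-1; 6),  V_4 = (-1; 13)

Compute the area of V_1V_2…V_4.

69.5

V_1→V_2: (7)(-4.5) − (0)(5) = -31.5
V_2→V_3: (0)(6) − (-1)(-4.5) = -4.5
V_3→V_4: (-1)(13) − (-1)(6) = -7
V_4→V_1: (-1)(5) − (7)(13) = -96
Σ = -139
Area = |Σ|/2 = 69.5.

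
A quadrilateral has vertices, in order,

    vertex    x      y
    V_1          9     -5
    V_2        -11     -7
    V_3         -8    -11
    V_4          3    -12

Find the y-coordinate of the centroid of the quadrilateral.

Apply Gauss's area formula. First the cross-terms c_i = x_i·y_{i+1} − x_{i+1}·y_i:
  -118, 65, 129, 93  ⇒  2A = 169, A = 84.5.
Then Σ (y_i + y_{i+1})·c_i = -4302, so ȳ = -4302 / (6·84.5) = -1434/169.

-1434/169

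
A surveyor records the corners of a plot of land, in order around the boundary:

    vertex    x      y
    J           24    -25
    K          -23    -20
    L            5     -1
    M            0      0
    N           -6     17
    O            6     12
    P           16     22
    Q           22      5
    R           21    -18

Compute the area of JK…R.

Apply the shoelace (surveyor's) formula: 2A = Σ (x_i·y_{i+1} − x_{i+1}·y_i), indices taken mod 9.
Cross-terms: -1055, 123, 0, 0, -174, -60, -404, -501, -93  ⇒  Σ = -2164
Area = |Σ|/2 = 1082.

1082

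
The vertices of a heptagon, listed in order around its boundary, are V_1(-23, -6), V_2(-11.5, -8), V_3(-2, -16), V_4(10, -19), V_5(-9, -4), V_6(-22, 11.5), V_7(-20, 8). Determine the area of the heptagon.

Apply Gauss's area formula: 2A = Σ (x_i·y_{i+1} − x_{i+1}·y_i), indices taken mod 7.
Σ = (115) + (168) + (198) + (-211) + (-191.5) + (54) + (304) = 436.5
Area = |Σ|/2 = 218.25.

218.25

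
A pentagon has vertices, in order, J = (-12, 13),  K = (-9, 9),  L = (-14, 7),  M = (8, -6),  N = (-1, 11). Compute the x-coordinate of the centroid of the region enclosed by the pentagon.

Apply the surveyor's formula. First the cross-terms c_i = x_i·y_{i+1} − x_{i+1}·y_i:
  9, 63, 28, 82, 119  ⇒  2A = 301, A = 150.5.
Then Σ (x_i + x_{i+1})·c_i = -2779, so x̄ = -2779 / (6·150.5) = -397/129.

-397/129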